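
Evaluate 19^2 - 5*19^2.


x^2 - d*y^2
= 19^2 - 5*19^2
= 361 - 1805
= -1444

-1444


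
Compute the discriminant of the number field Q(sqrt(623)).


For K = Q(sqrt(d)) with d squarefree: disc(K) = d if d = 1 mod 4, and disc(K) = 4d if d = 2 or 3 mod 4.
Here d = 623, and d mod 4 = 3.
d = 3 mod 4, not 1 (O_K = Z[sqrt(d)]), so disc(K) = 4d = 4 * (623) = 2492

2492


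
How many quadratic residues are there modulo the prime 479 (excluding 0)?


For prime p, the number of non-zero quadratic residues is (p-1)/2.
= (479-1)/2
= 239

239


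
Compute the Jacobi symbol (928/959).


Compute (928/959) via quadratic reciprocity:
  pull out 2: (2/959) = +1  (since 959 mod 8 = 7)
  pull out 2: (2/959) = +1  (since 959 mod 8 = 7)
  pull out 2: (2/959) = +1  (since 959 mod 8 = 7)
  pull out 2: (2/959) = +1  (since 959 mod 8 = 7)
  pull out 2: (2/959) = +1  (since 959 mod 8 = 7)
  reciprocity: (29/959) -> +(959/29)
  reduce: (2/29)
  pull out 2: (2/29) = -1  (since 29 mod 8 = 5)
  (1/29) = 1
Product of signs = -1

-1


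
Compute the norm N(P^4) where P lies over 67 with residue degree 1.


N(P^a) = p^(a*f)
= 67^(4*1)
= 67^4
= 20151121

20151121


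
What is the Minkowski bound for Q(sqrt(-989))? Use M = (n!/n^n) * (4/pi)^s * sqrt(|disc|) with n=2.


d = -989, d mod 4 = 3, so disc(K) = 4d = -3956; |disc(K)| = 3956
Imaginary quadratic field, so n = 2, s = r2 = 1, r1 = 0
M = (n!/n^n) * (4/pi)^s * sqrt(|disc(K)|) = (2!/2^2) * (4/pi)^1 * sqrt(3956)
= 0.5 * 1.273240 * 62.896741
= 40.0413

40.0413


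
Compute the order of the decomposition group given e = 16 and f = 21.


|D_P| = e * f
= 16 * 21
= 336

336


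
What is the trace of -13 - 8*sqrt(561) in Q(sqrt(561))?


Tr(a + b*sqrt(d)) = (a + b*sqrt(d)) + (a - b*sqrt(d)) = 2a
= 2 * (-13)
= -26

-26


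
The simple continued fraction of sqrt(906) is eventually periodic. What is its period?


Run the CF algorithm for sqrt(906).
a_0 = floor(sqrt(906)) = 30; set m_0=0, q_0=1.
Recurrence: m' = q*a - m,  q' = (d - m'^2)/q,  a' = floor((a_0 + m')/q').
  step 1: m=30, q=6, a=10
  step 2: m=30, q=1, a=60
a_2 = 2*a_0 = 60, so the period closes here.
sqrt(906) = [30; 10, 60]
Period length = 2

2


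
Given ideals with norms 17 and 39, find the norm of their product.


N(IJ) = N(I) * N(J)
= 17 * 39
= 663

663


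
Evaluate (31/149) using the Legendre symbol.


p = 149 is prime, so compute (31/149) with the reciprocity algorithm (Jacobi-symbol steps: pull out 2s via (2/n), flip via reciprocity, reduce):
  reciprocity: (31/149) -> +(149/31)
  reduce: (25/31)
  reciprocity: (25/31) -> +(31/25)
  reduce: (6/25)
  pull out 2: (2/25) = +1  (since 25 mod 8 = 1)
  reciprocity: (3/25) -> +(25/3)
  reduce: (1/3)
  (1/3) = 1
Product of signs = 1
(31/149) = 1

1


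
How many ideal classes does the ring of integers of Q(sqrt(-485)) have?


K = Q(sqrt(-485)). d mod 4 = 3, so D = disc(K) = 4d = -1940
h(K) equals the number of primitive reduced positive-definite forms (a, b, c) = a*x^2 + b*x*y + c*y^2 with b^2 - 4ac = D,
where reduced means |b| <= a <= c, with b >= 0 whenever |b| = a or a = c, and primitive means gcd(a, b, c) = 1.
Reduced forces 3a^2 <= |D| = 1940, so 1 <= a <= 25; b must have the parity of D, and c = (b^2 - D)/(4a) must be an integer >= a.
Enumerate a = 1..25, b in [-a, a]:
  a=1: (1, 0, 485)  [1]
  a=2: (2, 2, 243)  [1]
  a=3: (3, -2, 162), (3, 2, 162)  [2]
  a=4: none
  a=5: (5, 0, 97)  [1]
  a=6: (6, -2, 81), (6, 2, 81)  [2]
  a=7..8: none
  a=9: (9, -2, 54), (9, 2, 54)  [2]
  a=10: (10, 10, 51)  [1]
  a=11..12: none
  a=13: (13, -6, 38), (13, 6, 38)  [2]
  a=14: none
  a=15: (15, -10, 34), (15, 10, 34)  [2]
  a=16: none
  a=17: (17, -10, 30), (17, 10, 30)  [2]
  a=18: (18, -2, 27), (18, 2, 27)  [2]
  a=19: (19, -6, 26), (19, 6, 26)  [2]
  a=20..25: none
Total reduced forms: 1 + 1 + 2 + 1 + 2 + 2 + 1 + 2 + 2 + 2 + 2 + 2 = 20
h = 20

20


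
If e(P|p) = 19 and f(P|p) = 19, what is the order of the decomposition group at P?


|D_P| = e * f
= 19 * 19
= 361

361


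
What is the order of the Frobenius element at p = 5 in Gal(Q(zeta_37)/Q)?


The Frobenius at p in Gal(Q(zeta_n)/Q) = (Z/nZ)* is the class of p, so its order is ord_37(5), the smallest k >= 1 with 5^k = 1 mod 37.
n = 37 = 37, phi(37) = 36; the order divides phi(n).
Divisors of 36: 1, 2, 3, 4, 6, 9, 12, 18, 36
Repeated squaring mod 37: 5^1 = 5, 5^2 = 25, 5^4 = 33, 5^8 = 16, 5^16 = 34, 5^32 = 9
Test divisors in increasing order:
  k=1: 5^1 = 5 mod 37
  k=2: 5^2 = 25 mod 37
  k=3: 5^3 = 25 * 5 = 14 mod 37
  k=4: 5^4 = 33 mod 37
  k=6: 5^6 = 33 * 25 = 11 mod 37
  k=9: 5^9 = 16 * 5 = 6 mod 37
  k=12: 5^12 = 16 * 33 = 10 mod 37
  k=18: 5^18 = 34 * 25 = 36 mod 37
  k=36: 5^36 = 9 * 33 = 1 mod 37  <- first divisor giving 1
Order = 36

36


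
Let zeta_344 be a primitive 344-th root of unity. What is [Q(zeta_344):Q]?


The degree equals Euler's totient phi(344).
344 = 2^3 * 43
phi(344) = 168

168


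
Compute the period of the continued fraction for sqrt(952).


Run the CF algorithm for sqrt(952).
a_0 = floor(sqrt(952)) = 30; set m_0=0, q_0=1.
Recurrence: m' = q*a - m,  q' = (d - m'^2)/q,  a' = floor((a_0 + m')/q').
  step 1: m=30, q=52, a=1
  step 2: m=22, q=9, a=5
  step 3: m=23, q=47, a=1
  step 4: m=24, q=8, a=6
  step 5: m=24, q=47, a=1
  step 6: m=23, q=9, a=5
  step 7: m=22, q=52, a=1
  step 8: m=30, q=1, a=60
a_8 = 2*a_0 = 60, so the period closes here.
sqrt(952) = [30; 1, 5, 1, 6, 1, 5, 1, 60]
Period length = 8

8


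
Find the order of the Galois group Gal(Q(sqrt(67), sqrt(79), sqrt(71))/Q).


The 3 square roots of distinct primes are multiplicatively independent over Q,
so [K:Q] = 2^3 and Gal(K/Q) is isomorphic to (Z/2Z)^3.
|Gal| = 2^3 = 8

8


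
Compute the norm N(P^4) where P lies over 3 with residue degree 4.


N(P^a) = p^(a*f)
= 3^(4*4)
= 3^16
= 43046721

43046721


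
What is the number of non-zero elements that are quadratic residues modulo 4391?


For prime p, the number of non-zero quadratic residues is (p-1)/2.
= (4391-1)/2
= 2195

2195


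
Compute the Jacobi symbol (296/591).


Compute (296/591) via quadratic reciprocity:
  pull out 2: (2/591) = +1  (since 591 mod 8 = 7)
  pull out 2: (2/591) = +1  (since 591 mod 8 = 7)
  pull out 2: (2/591) = +1  (since 591 mod 8 = 7)
  reciprocity: (37/591) -> +(591/37)
  reduce: (36/37)
  pull out 2: (2/37) = -1  (since 37 mod 8 = 5)
  pull out 2: (2/37) = -1  (since 37 mod 8 = 5)
  reciprocity: (9/37) -> +(37/9)
  reduce: (1/9)
  (1/9) = 1
Product of signs = 1

1


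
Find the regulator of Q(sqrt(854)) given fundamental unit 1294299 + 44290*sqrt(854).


epsilon = 1294299 + 44290*sqrt(854)
= 2.5886e+06
R = ln(2.5886e+06)
= 14.7666

14.7666


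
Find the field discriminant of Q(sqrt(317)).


For K = Q(sqrt(d)) with d squarefree: disc(K) = d if d = 1 mod 4, and disc(K) = 4d if d = 2 or 3 mod 4.
Here d = 317, and d mod 4 = 1.
d = 1 mod 4 (O_K = Z[(1+sqrt(d))/2]), so disc(K) = d = 317

317


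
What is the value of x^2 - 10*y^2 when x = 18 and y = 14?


x^2 - d*y^2
= 18^2 - 10*14^2
= 324 - 1960
= -1636

-1636


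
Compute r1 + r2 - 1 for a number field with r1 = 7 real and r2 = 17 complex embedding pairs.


By Dirichlet's unit theorem:
rank = r1 + r2 - 1
= 7 + 17 - 1
= 23

23


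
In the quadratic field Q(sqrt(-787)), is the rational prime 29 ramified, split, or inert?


K = Q(sqrt(-787)). Since d mod 4 = 1, disc(K) = -787.
Check p | disc: -787 mod 29 = 25.
p does not divide disc. Compute Legendre symbol (d/p):
25^((29-1)/2) mod 29 = 1
(d/p) = 1, so p splits: (p) = P*P' with e=1, f=1, g=2.
Therefore p is split.

split


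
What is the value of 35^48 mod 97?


p = 97 is prime and the exponent is (p-1)/2 = 48, so by Euler's criterion 35^48 = (35/97) = +1 or -1 mod 97.
Compute by square-and-multiply:
  48 = 32 + 16 (binary 110000)
  Repeated squaring mod 97: 35^1 = 35, 35^2 = 61, 35^4 = 35, 35^8 = 61, 35^16 = 35, 35^32 = 61
  35^48 = 35^32 * 35^16 = 61 * 35 mod 97
    61 * 35 = 2135 = 1 mod 97
  35^48 = 1 mod 97
Result 1: 35 is a quadratic residue mod 97.
35^48 mod 97 = 1

1


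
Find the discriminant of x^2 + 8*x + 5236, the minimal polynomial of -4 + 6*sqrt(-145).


The element -4 + 6*sqrt(-145) has minimal polynomial:
x^2 + 8*x + 5236
Discriminant = (8)^2 - 4*(5236)
= 64 - 20944
= -20880

-20880


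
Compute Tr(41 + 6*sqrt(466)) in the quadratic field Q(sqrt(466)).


Tr(a + b*sqrt(d)) = (a + b*sqrt(d)) + (a - b*sqrt(d)) = 2a
= 2 * (41)
= 82

82


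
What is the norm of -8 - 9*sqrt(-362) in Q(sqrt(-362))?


N(a + b*sqrt(d)) = a^2 - d*b^2
= (-8)^2 - (-362)*(-9)^2
= 64 + 29322
= 29386

29386


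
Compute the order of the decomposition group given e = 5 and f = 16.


|D_P| = e * f
= 5 * 16
= 80

80


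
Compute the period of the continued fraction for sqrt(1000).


Run the CF algorithm for sqrt(1000).
a_0 = floor(sqrt(1000)) = 31; set m_0=0, q_0=1.
Recurrence: m' = q*a - m,  q' = (d - m'^2)/q,  a' = floor((a_0 + m')/q').
  step 1: m=31, q=39, a=1
  step 2: m=8, q=24, a=1
  step 3: m=16, q=31, a=1
  step 4: m=15, q=25, a=1
  step 5: m=10, q=36, a=1
  step 6: m=26, q=9, a=6
  step 7: m=28, q=24, a=2
  step 8: m=20, q=25, a=2
  step 9: m=30, q=4, a=15
  step 10: m=30, q=25, a=2
  step 11: m=20, q=24, a=2
  step 12: m=28, q=9, a=6
  step 13: m=26, q=36, a=1
  step 14: m=10, q=25, a=1
  step 15: m=15, q=31, a=1
  step 16: m=16, q=24, a=1
  step 17: m=8, q=39, a=1
  step 18: m=31, q=1, a=62
a_18 = 2*a_0 = 62, so the period closes here.
sqrt(1000) = [31; 1, 1, 1, 1, 1, 6, 2, 2, 15, 2, 2, 6, 1, 1, 1, 1, 1, 62]
Period length = 18

18


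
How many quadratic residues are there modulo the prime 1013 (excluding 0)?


For prime p, the number of non-zero quadratic residues is (p-1)/2.
= (1013-1)/2
= 506

506


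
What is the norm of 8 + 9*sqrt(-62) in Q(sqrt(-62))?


N(a + b*sqrt(d)) = a^2 - d*b^2
= (8)^2 - (-62)*(9)^2
= 64 + 5022
= 5086

5086


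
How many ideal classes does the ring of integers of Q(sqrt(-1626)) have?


K = Q(sqrt(-1626)). d mod 4 = 2, so D = disc(K) = 4d = -6504
h(K) equals the number of primitive reduced positive-definite forms (a, b, c) = a*x^2 + b*x*y + c*y^2 with b^2 - 4ac = D,
where reduced means |b| <= a <= c, with b >= 0 whenever |b| = a or a = c, and primitive means gcd(a, b, c) = 1.
Reduced forces 3a^2 <= |D| = 6504, so 1 <= a <= 46; b must have the parity of D, and c = (b^2 - D)/(4a) must be an integer >= a.
Enumerate a = 1..46, b in [-a, a]:
  a=1: (1, 0, 1626)  [1]
  a=2: (2, 0, 813)  [1]
  a=3: (3, 0, 542)  [1]
  a=4: none
  a=5: (5, -4, 326), (5, 4, 326)  [2]
  a=6: (6, 0, 271)  [1]
  a=7..9: none
  a=10: (10, -4, 163), (10, 4, 163)  [2]
  a=11..12: none
  a=13: (13, -10, 127), (13, 10, 127)  [2]
  a=14: none
  a=15: (15, -6, 109), (15, 6, 109)  [2]
  a=16..24: none
  a=25: (25, -14, 67), (25, 14, 67)  [2]
  a=26: (26, -16, 65), (26, 16, 65)  [2]
  a=27..29: none
  a=30: (30, -24, 59), (30, 24, 59)  [2]
  a=31..38: none
  a=39: (39, -36, 50), (39, 36, 50)  [2]
  a=40..46: none
Total reduced forms: 1 + 1 + 1 + 2 + 1 + 2 + 2 + 2 + 2 + 2 + 2 + 2 = 20
h = 20

20


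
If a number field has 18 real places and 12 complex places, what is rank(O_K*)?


By Dirichlet's unit theorem:
rank = r1 + r2 - 1
= 18 + 12 - 1
= 29

29


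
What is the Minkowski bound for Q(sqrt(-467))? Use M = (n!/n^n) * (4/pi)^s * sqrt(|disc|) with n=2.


d = -467, d mod 4 = 1, so disc(K) = d = -467; |disc(K)| = 467
Imaginary quadratic field, so n = 2, s = r2 = 1, r1 = 0
M = (n!/n^n) * (4/pi)^s * sqrt(|disc(K)|) = (2!/2^2) * (4/pi)^1 * sqrt(467)
= 0.5 * 1.273240 * 21.610183
= 13.7575

13.7575


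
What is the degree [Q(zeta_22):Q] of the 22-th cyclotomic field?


The degree equals Euler's totient phi(22).
22 = 2 * 11
phi(22) = 10

10


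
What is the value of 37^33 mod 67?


p = 67 is prime and the exponent is (p-1)/2 = 33, so by Euler's criterion 37^33 = (37/67) = +1 or -1 mod 67.
Compute by square-and-multiply:
  33 = 32 + 1 (binary 100001)
  Repeated squaring mod 67: 37^1 = 37, 37^2 = 29, 37^4 = 37, 37^8 = 29, 37^16 = 37, 37^32 = 29
  37^33 = 37^32 * 37^1 = 29 * 37 mod 67
    29 * 37 = 1073 = 1 mod 67
  37^33 = 1 mod 67
Result 1: 37 is a quadratic residue mod 67.
37^33 mod 67 = 1

1


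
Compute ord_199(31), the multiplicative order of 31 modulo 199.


We want ord_199(31), the smallest k >= 1 with 31^k = 1 mod 199.
n = 199 = 199, phi(199) = 198; the order divides phi(n).
Divisors of 198: 1, 2, 3, 6, 9, 11, 18, 22, 33, 66, 99, 198
Repeated squaring mod 199: 31^1 = 31, 31^2 = 165, 31^4 = 161, 31^8 = 51, 31^16 = 14, 31^32 = 196, 31^64 = 9, 31^128 = 81
Test divisors in increasing order:
  k=1: 31^1 = 31 mod 199
  k=2: 31^2 = 165 mod 199
  k=3: 31^3 = 165 * 31 = 140 mod 199
  k=6: 31^6 = 161 * 165 = 98 mod 199
  k=9: 31^9 = 51 * 31 = 188 mod 199
  k=11: 31^11 = 51 * 165 * 31 = 175 mod 199
  k=18: 31^18 = 14 * 165 = 121 mod 199
  k=22: 31^22 = 14 * 161 * 165 = 178 mod 199
  k=33: 31^33 = 196 * 31 = 106 mod 199
  k=66: 31^66 = 9 * 165 = 92 mod 199
  k=99: 31^99 = 9 * 196 * 165 * 31 = 1 mod 199  <- first divisor giving 1
Order = 99

99


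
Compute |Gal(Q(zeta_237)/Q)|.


|Gal(Q(zeta_237)/Q)| = phi(237)
= 156

156


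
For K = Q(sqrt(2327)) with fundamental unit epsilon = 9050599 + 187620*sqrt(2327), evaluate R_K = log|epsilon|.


epsilon = 9050599 + 187620*sqrt(2327)
= 1.8101e+07
R = ln(1.8101e+07)
= 16.7115

16.7115


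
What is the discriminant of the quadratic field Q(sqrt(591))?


For K = Q(sqrt(d)) with d squarefree: disc(K) = d if d = 1 mod 4, and disc(K) = 4d if d = 2 or 3 mod 4.
Here d = 591, and d mod 4 = 3.
d = 3 mod 4, not 1 (O_K = Z[sqrt(d)]), so disc(K) = 4d = 4 * (591) = 2364

2364


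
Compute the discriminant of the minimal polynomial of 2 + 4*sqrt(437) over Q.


The element 2 + 4*sqrt(437) has minimal polynomial:
x^2 - 4*x - 6988
Discriminant = (-4)^2 - 4*(-6988)
= 16 + 27952
= 27968

27968


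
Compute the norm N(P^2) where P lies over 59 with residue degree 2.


N(P^a) = p^(a*f)
= 59^(2*2)
= 59^4
= 12117361

12117361


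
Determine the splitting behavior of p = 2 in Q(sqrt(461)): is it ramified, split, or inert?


K = Q(sqrt(461)). Since d mod 4 = 1, disc(K) = 461.
Check p | disc: 461 mod 2 = 1.
p=2 does not divide disc (d is 1 mod 4). 2 splits iff d = 1 mod 8.
d mod 8 = 5, so (d/2) = -1.
(d/p) = -1, so p is inert: (p) stays prime with e=1, f=2, g=1.
Therefore p is inert.

inert


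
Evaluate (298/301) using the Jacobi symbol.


Compute (298/301) via quadratic reciprocity:
  pull out 2: (2/301) = -1  (since 301 mod 8 = 5)
  reciprocity: (149/301) -> +(301/149)
  reduce: (3/149)
  reciprocity: (3/149) -> +(149/3)
  reduce: (2/3)
  pull out 2: (2/3) = -1  (since 3 mod 8 = 3)
  (1/3) = 1
Product of signs = 1

1


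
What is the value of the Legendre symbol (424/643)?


p = 643 is prime, so compute (424/643) with the reciprocity algorithm (Jacobi-symbol steps: pull out 2s via (2/n), flip via reciprocity, reduce):
  pull out 2: (2/643) = -1  (since 643 mod 8 = 3)
  pull out 2: (2/643) = -1  (since 643 mod 8 = 3)
  pull out 2: (2/643) = -1  (since 643 mod 8 = 3)
  reciprocity: (53/643) -> +(643/53)
  reduce: (7/53)
  reciprocity: (7/53) -> +(53/7)
  reduce: (4/7)
  pull out 2: (2/7) = +1  (since 7 mod 8 = 7)
  pull out 2: (2/7) = +1  (since 7 mod 8 = 7)
  (1/7) = 1
Product of signs = -1
(424/643) = -1

-1


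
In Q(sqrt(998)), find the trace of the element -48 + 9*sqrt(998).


Tr(a + b*sqrt(d)) = (a + b*sqrt(d)) + (a - b*sqrt(d)) = 2a
= 2 * (-48)
= -96

-96


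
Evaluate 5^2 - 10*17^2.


x^2 - d*y^2
= 5^2 - 10*17^2
= 25 - 2890
= -2865

-2865


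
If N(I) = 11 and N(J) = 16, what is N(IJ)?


N(IJ) = N(I) * N(J)
= 11 * 16
= 176

176


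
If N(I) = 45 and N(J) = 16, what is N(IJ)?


N(IJ) = N(I) * N(J)
= 45 * 16
= 720

720


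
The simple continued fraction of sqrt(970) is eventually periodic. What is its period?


Run the CF algorithm for sqrt(970).
a_0 = floor(sqrt(970)) = 31; set m_0=0, q_0=1.
Recurrence: m' = q*a - m,  q' = (d - m'^2)/q,  a' = floor((a_0 + m')/q').
  step 1: m=31, q=9, a=6
  step 2: m=23, q=49, a=1
  step 3: m=26, q=6, a=9
  step 4: m=28, q=31, a=1
  step 5: m=3, q=31, a=1
  step 6: m=28, q=6, a=9
  step 7: m=26, q=49, a=1
  step 8: m=23, q=9, a=6
  step 9: m=31, q=1, a=62
a_9 = 2*a_0 = 62, so the period closes here.
sqrt(970) = [31; 6, 1, 9, 1, 1, 9, 1, 6, 62]
Period length = 9

9


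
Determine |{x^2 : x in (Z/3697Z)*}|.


For prime p, the number of non-zero quadratic residues is (p-1)/2.
= (3697-1)/2
= 1848

1848


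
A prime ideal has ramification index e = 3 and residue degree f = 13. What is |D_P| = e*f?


|D_P| = e * f
= 3 * 13
= 39

39


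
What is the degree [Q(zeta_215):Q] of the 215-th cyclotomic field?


The degree equals Euler's totient phi(215).
215 = 5 * 43
phi(215) = 168

168


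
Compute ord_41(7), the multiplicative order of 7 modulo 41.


We want ord_41(7), the smallest k >= 1 with 7^k = 1 mod 41.
n = 41 = 41, phi(41) = 40; the order divides phi(n).
Divisors of 40: 1, 2, 4, 5, 8, 10, 20, 40
Repeated squaring mod 41: 7^1 = 7, 7^2 = 8, 7^4 = 23, 7^8 = 37, 7^16 = 16, 7^32 = 10
Test divisors in increasing order:
  k=1: 7^1 = 7 mod 41
  k=2: 7^2 = 8 mod 41
  k=4: 7^4 = 23 mod 41
  k=5: 7^5 = 23 * 7 = 38 mod 41
  k=8: 7^8 = 37 mod 41
  k=10: 7^10 = 37 * 8 = 9 mod 41
  k=20: 7^20 = 16 * 23 = 40 mod 41
  k=40: 7^40 = 10 * 37 = 1 mod 41  <- first divisor giving 1
Order = 40

40


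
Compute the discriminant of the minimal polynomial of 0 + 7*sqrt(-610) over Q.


The element 0 + 7*sqrt(-610) has minimal polynomial:
x^2 + 0*x + 29890
Discriminant = (0)^2 - 4*(29890)
= 0 - 119560
= -119560

-119560


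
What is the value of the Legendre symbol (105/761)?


p = 761 is prime, so compute (105/761) with the reciprocity algorithm (Jacobi-symbol steps: pull out 2s via (2/n), flip via reciprocity, reduce):
  reciprocity: (105/761) -> +(761/105)
  reduce: (26/105)
  pull out 2: (2/105) = +1  (since 105 mod 8 = 1)
  reciprocity: (13/105) -> +(105/13)
  reduce: (1/13)
  (1/13) = 1
Product of signs = 1
(105/761) = 1

1


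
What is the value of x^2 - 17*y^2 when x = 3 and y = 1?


x^2 - d*y^2
= 3^2 - 17*1^2
= 9 - 17
= -8

-8


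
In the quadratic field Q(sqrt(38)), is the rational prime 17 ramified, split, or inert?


K = Q(sqrt(38)). Since d mod 4 = 2, disc(K) = 152.
Check p | disc: 152 mod 17 = 16.
p does not divide disc. Compute Legendre symbol (d/p):
4^((17-1)/2) mod 17 = 1
(d/p) = 1, so p splits: (p) = P*P' with e=1, f=1, g=2.
Therefore p is split.

split


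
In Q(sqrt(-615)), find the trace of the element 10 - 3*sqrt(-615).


Tr(a + b*sqrt(d)) = (a + b*sqrt(d)) + (a - b*sqrt(d)) = 2a
= 2 * (10)
= 20

20


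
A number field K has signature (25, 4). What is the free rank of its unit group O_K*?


By Dirichlet's unit theorem:
rank = r1 + r2 - 1
= 25 + 4 - 1
= 28

28


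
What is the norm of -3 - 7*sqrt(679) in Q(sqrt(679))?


N(a + b*sqrt(d)) = a^2 - d*b^2
= (-3)^2 - (679)*(-7)^2
= 9 - 33271
= -33262

-33262


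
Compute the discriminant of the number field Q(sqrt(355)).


For K = Q(sqrt(d)) with d squarefree: disc(K) = d if d = 1 mod 4, and disc(K) = 4d if d = 2 or 3 mod 4.
Here d = 355, and d mod 4 = 3.
d = 3 mod 4, not 1 (O_K = Z[sqrt(d)]), so disc(K) = 4d = 4 * (355) = 1420

1420


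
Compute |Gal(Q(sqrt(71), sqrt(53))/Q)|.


The 2 square roots of distinct primes are multiplicatively independent over Q,
so [K:Q] = 2^2 and Gal(K/Q) is isomorphic to (Z/2Z)^2.
|Gal| = 2^2 = 4

4


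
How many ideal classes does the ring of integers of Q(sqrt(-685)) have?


K = Q(sqrt(-685)). d mod 4 = 3, so D = disc(K) = 4d = -2740
h(K) equals the number of primitive reduced positive-definite forms (a, b, c) = a*x^2 + b*x*y + c*y^2 with b^2 - 4ac = D,
where reduced means |b| <= a <= c, with b >= 0 whenever |b| = a or a = c, and primitive means gcd(a, b, c) = 1.
Reduced forces 3a^2 <= |D| = 2740, so 1 <= a <= 30; b must have the parity of D, and c = (b^2 - D)/(4a) must be an integer >= a.
Enumerate a = 1..30, b in [-a, a]:
  a=1: (1, 0, 685)  [1]
  a=2: (2, 2, 343)  [1]
  a=3..4: none
  a=5: (5, 0, 137)  [1]
  a=6: none
  a=7: (7, -2, 98), (7, 2, 98)  [2]
  a=8..9: none
  a=10: (10, 10, 71)  [1]
  a=11..12: none
  a=13: (13, -4, 53), (13, 4, 53)  [2]
  a=14: (14, -2, 49), (14, 2, 49)  [2]
  a=15..25: none
  a=26: (26, -22, 31), (26, 22, 31)  [2]
  a=27..30: none
Total reduced forms: 1 + 1 + 1 + 2 + 1 + 2 + 2 + 2 = 12
h = 12

12


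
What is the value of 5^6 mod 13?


p = 13 is prime and the exponent is (p-1)/2 = 6, so by Euler's criterion 5^6 = (5/13) = +1 or -1 mod 13.
Compute by square-and-multiply:
  6 = 4 + 2 (binary 110)
  Repeated squaring mod 13: 5^1 = 5, 5^2 = 12, 5^4 = 1
  5^6 = 5^4 * 5^2 = 1 * 12 mod 13
    1 * 12 = 12 = 12 mod 13
  5^6 = 12 mod 13
Result 12 = p - 1 = -1 mod 13: 5 is a quadratic non-residue mod 13. As a residue in [0, p-1] the value is 12.
5^6 mod 13 = 12

12


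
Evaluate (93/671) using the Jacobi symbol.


Compute (93/671) via quadratic reciprocity:
  reciprocity: (93/671) -> +(671/93)
  reduce: (20/93)
  pull out 2: (2/93) = -1  (since 93 mod 8 = 5)
  pull out 2: (2/93) = -1  (since 93 mod 8 = 5)
  reciprocity: (5/93) -> +(93/5)
  reduce: (3/5)
  reciprocity: (3/5) -> +(5/3)
  reduce: (2/3)
  pull out 2: (2/3) = -1  (since 3 mod 8 = 3)
  (1/3) = 1
Product of signs = -1

-1


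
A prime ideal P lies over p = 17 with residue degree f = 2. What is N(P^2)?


N(P^a) = p^(a*f)
= 17^(2*2)
= 17^4
= 83521

83521


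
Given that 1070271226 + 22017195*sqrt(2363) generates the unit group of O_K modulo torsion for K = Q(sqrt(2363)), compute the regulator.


epsilon = 1070271226 + 22017195*sqrt(2363)
= 2.1405e+09
R = ln(2.1405e+09)
= 21.4843

21.4843


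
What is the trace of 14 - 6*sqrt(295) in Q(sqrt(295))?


Tr(a + b*sqrt(d)) = (a + b*sqrt(d)) + (a - b*sqrt(d)) = 2a
= 2 * (14)
= 28

28


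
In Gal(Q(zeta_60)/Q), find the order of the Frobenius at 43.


The Frobenius at p in Gal(Q(zeta_n)/Q) = (Z/nZ)* is the class of p, so its order is ord_60(43), the smallest k >= 1 with 43^k = 1 mod 60.
n = 60 = 2^2 * 3 * 5, phi(60) = 16; the order divides phi(n).
Divisors of 16: 1, 2, 4, 8, 16
Repeated squaring mod 60: 43^1 = 43, 43^2 = 49, 43^4 = 1, 43^8 = 1, 43^16 = 1
Test divisors in increasing order:
  k=1: 43^1 = 43 mod 60
  k=2: 43^2 = 49 mod 60
  k=4: 43^4 = 1 mod 60  <- first divisor giving 1
Order = 4

4


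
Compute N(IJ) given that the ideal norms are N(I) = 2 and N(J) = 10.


N(IJ) = N(I) * N(J)
= 2 * 10
= 20

20


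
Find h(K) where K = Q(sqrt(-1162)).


K = Q(sqrt(-1162)). d mod 4 = 2, so D = disc(K) = 4d = -4648
h(K) equals the number of primitive reduced positive-definite forms (a, b, c) = a*x^2 + b*x*y + c*y^2 with b^2 - 4ac = D,
where reduced means |b| <= a <= c, with b >= 0 whenever |b| = a or a = c, and primitive means gcd(a, b, c) = 1.
Reduced forces 3a^2 <= |D| = 4648, so 1 <= a <= 39; b must have the parity of D, and c = (b^2 - D)/(4a) must be an integer >= a.
Enumerate a = 1..39, b in [-a, a]:
  a=1: (1, 0, 1162)  [1]
  a=2: (2, 0, 581)  [1]
  a=3..6: none
  a=7: (7, 0, 166)  [1]
  a=8..10: none
  a=11: (11, -4, 106), (11, 4, 106)  [2]
  a=12..13: none
  a=14: (14, 0, 83)  [1]
  a=15..18: none
  a=19: (19, -8, 62), (19, 8, 62)  [2]
  a=20..21: none
  a=22: (22, -4, 53), (22, 4, 53)  [2]
  a=23..30: none
  a=31: (31, -8, 38), (31, 8, 38)  [2]
  a=32..39: none
Total reduced forms: 1 + 1 + 1 + 2 + 1 + 2 + 2 + 2 = 12
h = 12

12


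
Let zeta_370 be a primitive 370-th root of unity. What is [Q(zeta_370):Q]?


The degree equals Euler's totient phi(370).
370 = 2 * 5 * 37
phi(370) = 144

144


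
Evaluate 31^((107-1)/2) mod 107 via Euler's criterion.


p = 107 is prime and the exponent is (p-1)/2 = 53, so by Euler's criterion 31^53 = (31/107) = +1 or -1 mod 107.
Compute by square-and-multiply:
  53 = 32 + 16 + 4 + 1 (binary 110101)
  Repeated squaring mod 107: 31^1 = 31, 31^2 = 105, 31^4 = 4, 31^8 = 16, 31^16 = 42, 31^32 = 52
  31^53 = 31^32 * 31^16 * 31^4 * 31^1 = 52 * 42 * 4 * 31 mod 107
    52 * 42 = 2184 = 44 mod 107
    44 * 4 = 176 = 69 mod 107
    69 * 31 = 2139 = 106 mod 107
  31^53 = 106 mod 107
Result 106 = p - 1 = -1 mod 107: 31 is a quadratic non-residue mod 107. As a residue in [0, p-1] the value is 106.
31^53 mod 107 = 106

106


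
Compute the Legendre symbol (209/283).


p = 283 is prime, so compute (209/283) with the reciprocity algorithm (Jacobi-symbol steps: pull out 2s via (2/n), flip via reciprocity, reduce):
  reciprocity: (209/283) -> +(283/209)
  reduce: (74/209)
  pull out 2: (2/209) = +1  (since 209 mod 8 = 1)
  reciprocity: (37/209) -> +(209/37)
  reduce: (24/37)
  pull out 2: (2/37) = -1  (since 37 mod 8 = 5)
  pull out 2: (2/37) = -1  (since 37 mod 8 = 5)
  pull out 2: (2/37) = -1  (since 37 mod 8 = 5)
  reciprocity: (3/37) -> +(37/3)
  reduce: (1/3)
  (1/3) = 1
Product of signs = -1
(209/283) = -1

-1


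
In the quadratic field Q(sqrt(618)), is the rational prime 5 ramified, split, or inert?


K = Q(sqrt(618)). Since d mod 4 = 2, disc(K) = 2472.
Check p | disc: 2472 mod 5 = 2.
p does not divide disc. Compute Legendre symbol (d/p):
3^((5-1)/2) mod 5 = -1
(d/p) = -1, so p is inert: (p) stays prime with e=1, f=2, g=1.
Therefore p is inert.

inert


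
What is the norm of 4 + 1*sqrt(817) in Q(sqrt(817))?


N(a + b*sqrt(d)) = a^2 - d*b^2
= (4)^2 - (817)*(1)^2
= 16 - 817
= -801

-801


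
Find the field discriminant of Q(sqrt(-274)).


For K = Q(sqrt(d)) with d squarefree: disc(K) = d if d = 1 mod 4, and disc(K) = 4d if d = 2 or 3 mod 4.
Here d = -274, and d mod 4 = 2.
d = 2 mod 4, not 1 (O_K = Z[sqrt(d)]), so disc(K) = 4d = 4 * (-274) = -1096

-1096


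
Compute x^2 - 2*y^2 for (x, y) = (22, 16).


x^2 - d*y^2
= 22^2 - 2*16^2
= 484 - 512
= -28

-28


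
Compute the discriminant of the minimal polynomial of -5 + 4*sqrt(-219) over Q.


The element -5 + 4*sqrt(-219) has minimal polynomial:
x^2 + 10*x + 3529
Discriminant = (10)^2 - 4*(3529)
= 100 - 14116
= -14016

-14016


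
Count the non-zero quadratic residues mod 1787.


For prime p, the number of non-zero quadratic residues is (p-1)/2.
= (1787-1)/2
= 893

893


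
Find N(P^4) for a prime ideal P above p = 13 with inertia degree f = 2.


N(P^a) = p^(a*f)
= 13^(4*2)
= 13^8
= 815730721

815730721


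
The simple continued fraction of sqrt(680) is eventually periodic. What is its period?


Run the CF algorithm for sqrt(680).
a_0 = floor(sqrt(680)) = 26; set m_0=0, q_0=1.
Recurrence: m' = q*a - m,  q' = (d - m'^2)/q,  a' = floor((a_0 + m')/q').
  step 1: m=26, q=4, a=13
  step 2: m=26, q=1, a=52
a_2 = 2*a_0 = 52, so the period closes here.
sqrt(680) = [26; 13, 52]
Period length = 2

2


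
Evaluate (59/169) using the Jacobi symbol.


Compute (59/169) via quadratic reciprocity:
  reciprocity: (59/169) -> +(169/59)
  reduce: (51/59)
  reciprocity: (51/59) -> -(59/51)
  reduce: (8/51)
  pull out 2: (2/51) = -1  (since 51 mod 8 = 3)
  pull out 2: (2/51) = -1  (since 51 mod 8 = 3)
  pull out 2: (2/51) = -1  (since 51 mod 8 = 3)
  (1/51) = 1
Product of signs = 1

1


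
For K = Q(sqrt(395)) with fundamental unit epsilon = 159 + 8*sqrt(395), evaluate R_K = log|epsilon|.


epsilon = 159 + 8*sqrt(395)
= 317.9969
R = ln(317.9969)
= 5.7620

5.7620


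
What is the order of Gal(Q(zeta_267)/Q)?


|Gal(Q(zeta_267)/Q)| = phi(267)
= 176

176


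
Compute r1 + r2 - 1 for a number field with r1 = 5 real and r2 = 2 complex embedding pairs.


By Dirichlet's unit theorem:
rank = r1 + r2 - 1
= 5 + 2 - 1
= 6

6


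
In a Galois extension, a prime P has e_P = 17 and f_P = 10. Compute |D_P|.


|D_P| = e * f
= 17 * 10
= 170

170


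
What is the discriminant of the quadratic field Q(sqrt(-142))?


For K = Q(sqrt(d)) with d squarefree: disc(K) = d if d = 1 mod 4, and disc(K) = 4d if d = 2 or 3 mod 4.
Here d = -142, and d mod 4 = 2.
d = 2 mod 4, not 1 (O_K = Z[sqrt(d)]), so disc(K) = 4d = 4 * (-142) = -568

-568


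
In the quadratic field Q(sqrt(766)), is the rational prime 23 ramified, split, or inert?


K = Q(sqrt(766)). Since d mod 4 = 2, disc(K) = 3064.
Check p | disc: 3064 mod 23 = 5.
p does not divide disc. Compute Legendre symbol (d/p):
7^((23-1)/2) mod 23 = -1
(d/p) = -1, so p is inert: (p) stays prime with e=1, f=2, g=1.
Therefore p is inert.

inert


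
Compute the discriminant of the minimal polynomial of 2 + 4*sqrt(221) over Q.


The element 2 + 4*sqrt(221) has minimal polynomial:
x^2 - 4*x - 3532
Discriminant = (-4)^2 - 4*(-3532)
= 16 + 14128
= 14144

14144


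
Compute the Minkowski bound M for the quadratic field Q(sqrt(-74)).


d = -74, d mod 4 = 2, so disc(K) = 4d = -296; |disc(K)| = 296
Imaginary quadratic field, so n = 2, s = r2 = 1, r1 = 0
M = (n!/n^n) * (4/pi)^s * sqrt(|disc(K)|) = (2!/2^2) * (4/pi)^1 * sqrt(296)
= 0.5 * 1.273240 * 17.204651
= 10.9528

10.9528


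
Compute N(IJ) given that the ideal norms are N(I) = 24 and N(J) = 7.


N(IJ) = N(I) * N(J)
= 24 * 7
= 168

168


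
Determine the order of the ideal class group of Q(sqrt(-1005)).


K = Q(sqrt(-1005)). d mod 4 = 3, so D = disc(K) = 4d = -4020
h(K) equals the number of primitive reduced positive-definite forms (a, b, c) = a*x^2 + b*x*y + c*y^2 with b^2 - 4ac = D,
where reduced means |b| <= a <= c, with b >= 0 whenever |b| = a or a = c, and primitive means gcd(a, b, c) = 1.
Reduced forces 3a^2 <= |D| = 4020, so 1 <= a <= 36; b must have the parity of D, and c = (b^2 - D)/(4a) must be an integer >= a.
Enumerate a = 1..36, b in [-a, a]:
  a=1: (1, 0, 1005)  [1]
  a=2: (2, 2, 503)  [1]
  a=3: (3, 0, 335)  [1]
  a=4: none
  a=5: (5, 0, 201)  [1]
  a=6: (6, 6, 169)  [1]
  a=7..9: none
  a=10: (10, 10, 103)  [1]
  a=11..12: none
  a=13: (13, -6, 78), (13, 6, 78)  [2]
  a=14: none
  a=15: (15, 0, 67)  [1]
  a=16: none
  a=17: (17, -14, 62), (17, 14, 62)  [2]
  a=18..25: none
  a=26: (26, -6, 39), (26, 6, 39)  [2]
  a=27..29: none
  a=30: (30, 30, 41)  [1]
  a=31: (31, -14, 34), (31, 14, 34)  [2]
  a=32..36: none
Total reduced forms: 1 + 1 + 1 + 1 + 1 + 1 + 2 + 1 + 2 + 2 + 1 + 2 = 16
h = 16

16


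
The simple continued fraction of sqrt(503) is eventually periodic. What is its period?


Run the CF algorithm for sqrt(503).
a_0 = floor(sqrt(503)) = 22; set m_0=0, q_0=1.
Recurrence: m' = q*a - m,  q' = (d - m'^2)/q,  a' = floor((a_0 + m')/q').
  step 1: m=22, q=19, a=2
  step 2: m=16, q=13, a=2
  step 3: m=10, q=31, a=1
  step 4: m=21, q=2, a=21
  step 5: m=21, q=31, a=1
  step 6: m=10, q=13, a=2
  step 7: m=16, q=19, a=2
  step 8: m=22, q=1, a=44
a_8 = 2*a_0 = 44, so the period closes here.
sqrt(503) = [22; 2, 2, 1, 21, 1, 2, 2, 44]
Period length = 8

8


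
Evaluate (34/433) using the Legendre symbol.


p = 433 is prime, so compute (34/433) with the reciprocity algorithm (Jacobi-symbol steps: pull out 2s via (2/n), flip via reciprocity, reduce):
  pull out 2: (2/433) = +1  (since 433 mod 8 = 1)
  reciprocity: (17/433) -> +(433/17)
  reduce: (8/17)
  pull out 2: (2/17) = +1  (since 17 mod 8 = 1)
  pull out 2: (2/17) = +1  (since 17 mod 8 = 1)
  pull out 2: (2/17) = +1  (since 17 mod 8 = 1)
  (1/17) = 1
Product of signs = 1
(34/433) = 1

1


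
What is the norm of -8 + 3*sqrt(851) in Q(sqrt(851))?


N(a + b*sqrt(d)) = a^2 - d*b^2
= (-8)^2 - (851)*(3)^2
= 64 - 7659
= -7595

-7595


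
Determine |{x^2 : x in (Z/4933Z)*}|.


For prime p, the number of non-zero quadratic residues is (p-1)/2.
= (4933-1)/2
= 2466

2466


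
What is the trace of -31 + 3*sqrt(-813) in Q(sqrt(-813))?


Tr(a + b*sqrt(d)) = (a + b*sqrt(d)) + (a - b*sqrt(d)) = 2a
= 2 * (-31)
= -62

-62


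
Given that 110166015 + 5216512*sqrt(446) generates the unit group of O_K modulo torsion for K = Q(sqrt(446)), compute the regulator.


epsilon = 110166015 + 5216512*sqrt(446)
= 2.2033e+08
R = ln(2.2033e+08)
= 19.2106

19.2106


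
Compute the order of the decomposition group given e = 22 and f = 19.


|D_P| = e * f
= 22 * 19
= 418

418


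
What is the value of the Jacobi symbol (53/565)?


Compute (53/565) via quadratic reciprocity:
  reciprocity: (53/565) -> +(565/53)
  reduce: (35/53)
  reciprocity: (35/53) -> +(53/35)
  reduce: (18/35)
  pull out 2: (2/35) = -1  (since 35 mod 8 = 3)
  reciprocity: (9/35) -> +(35/9)
  reduce: (8/9)
  pull out 2: (2/9) = +1  (since 9 mod 8 = 1)
  pull out 2: (2/9) = +1  (since 9 mod 8 = 1)
  pull out 2: (2/9) = +1  (since 9 mod 8 = 1)
  (1/9) = 1
Product of signs = -1

-1


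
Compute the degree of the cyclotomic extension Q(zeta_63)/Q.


The degree equals Euler's totient phi(63).
63 = 3^2 * 7
phi(63) = 36

36


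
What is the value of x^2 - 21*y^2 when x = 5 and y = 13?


x^2 - d*y^2
= 5^2 - 21*13^2
= 25 - 3549
= -3524

-3524


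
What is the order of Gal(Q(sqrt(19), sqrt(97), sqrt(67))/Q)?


The 3 square roots of distinct primes are multiplicatively independent over Q,
so [K:Q] = 2^3 and Gal(K/Q) is isomorphic to (Z/2Z)^3.
|Gal| = 2^3 = 8

8


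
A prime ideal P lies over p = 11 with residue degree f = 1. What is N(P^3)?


N(P^a) = p^(a*f)
= 11^(3*1)
= 11^3
= 1331

1331


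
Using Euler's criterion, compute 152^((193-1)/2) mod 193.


p = 193 is prime and the exponent is (p-1)/2 = 96, so by Euler's criterion 152^96 = (152/193) = +1 or -1 mod 193.
Compute by square-and-multiply:
  96 = 64 + 32 (binary 1100000)
  Repeated squaring mod 193: 152^1 = 152, 152^2 = 137, 152^4 = 48, 152^8 = 181, 152^16 = 144, 152^32 = 85, 152^64 = 84
  152^96 = 152^64 * 152^32 = 84 * 85 mod 193
    84 * 85 = 7140 = 192 mod 193
  152^96 = 192 mod 193
Result 192 = p - 1 = -1 mod 193: 152 is a quadratic non-residue mod 193. As a residue in [0, p-1] the value is 192.
152^96 mod 193 = 192

192


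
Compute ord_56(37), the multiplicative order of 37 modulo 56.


We want ord_56(37), the smallest k >= 1 with 37^k = 1 mod 56.
n = 56 = 2^3 * 7, phi(56) = 24; the order divides phi(n).
Divisors of 24: 1, 2, 3, 4, 6, 8, 12, 24
Repeated squaring mod 56: 37^1 = 37, 37^2 = 25, 37^4 = 9, 37^8 = 25, 37^16 = 9
Test divisors in increasing order:
  k=1: 37^1 = 37 mod 56
  k=2: 37^2 = 25 mod 56
  k=3: 37^3 = 25 * 37 = 29 mod 56
  k=4: 37^4 = 9 mod 56
  k=6: 37^6 = 9 * 25 = 1 mod 56  <- first divisor giving 1
Order = 6

6


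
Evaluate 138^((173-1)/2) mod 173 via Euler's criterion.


p = 173 is prime and the exponent is (p-1)/2 = 86, so by Euler's criterion 138^86 = (138/173) = +1 or -1 mod 173.
Compute by square-and-multiply:
  86 = 64 + 16 + 4 + 2 (binary 1010110)
  Repeated squaring mod 173: 138^1 = 138, 138^2 = 14, 138^4 = 23, 138^8 = 10, 138^16 = 100, 138^32 = 139, 138^64 = 118
  138^86 = 138^64 * 138^16 * 138^4 * 138^2 = 118 * 100 * 23 * 14 mod 173
    118 * 100 = 11800 = 36 mod 173
    36 * 23 = 828 = 136 mod 173
    136 * 14 = 1904 = 1 mod 173
  138^86 = 1 mod 173
Result 1: 138 is a quadratic residue mod 173.
138^86 mod 173 = 1

1


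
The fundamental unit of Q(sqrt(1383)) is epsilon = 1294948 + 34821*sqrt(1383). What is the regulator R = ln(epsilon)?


epsilon = 1294948 + 34821*sqrt(1383)
= 2.5899e+06
R = ln(2.5899e+06)
= 14.7671

14.7671


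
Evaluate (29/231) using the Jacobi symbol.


Compute (29/231) via quadratic reciprocity:
  reciprocity: (29/231) -> +(231/29)
  reduce: (28/29)
  pull out 2: (2/29) = -1  (since 29 mod 8 = 5)
  pull out 2: (2/29) = -1  (since 29 mod 8 = 5)
  reciprocity: (7/29) -> +(29/7)
  reduce: (1/7)
  (1/7) = 1
Product of signs = 1

1


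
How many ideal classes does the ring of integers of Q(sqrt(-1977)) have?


K = Q(sqrt(-1977)). d mod 4 = 3, so D = disc(K) = 4d = -7908
h(K) equals the number of primitive reduced positive-definite forms (a, b, c) = a*x^2 + b*x*y + c*y^2 with b^2 - 4ac = D,
where reduced means |b| <= a <= c, with b >= 0 whenever |b| = a or a = c, and primitive means gcd(a, b, c) = 1.
Reduced forces 3a^2 <= |D| = 7908, so 1 <= a <= 51; b must have the parity of D, and c = (b^2 - D)/(4a) must be an integer >= a.
Enumerate a = 1..51, b in [-a, a]:
  a=1: (1, 0, 1977)  [1]
  a=2: (2, 2, 989)  [1]
  a=3: (3, 0, 659)  [1]
  a=4..5: none
  a=6: (6, 6, 331)  [1]
  a=7: (7, -4, 283), (7, 4, 283)  [2]
  a=8..10: none
  a=11: (11, -10, 182), (11, 10, 182)  [2]
  a=12: none
  a=13: (13, -10, 154), (13, 10, 154)  [2]
  a=14: (14, -10, 143), (14, 10, 143)  [2]
  a=15..20: none
  a=21: (21, -18, 98), (21, 18, 98)  [2]
  a=22: (22, -10, 91), (22, 10, 91)  [2]
  a=23: (23, -2, 86), (23, 2, 86)  [2]
  a=24..25: none
  a=26: (26, -10, 77), (26, 10, 77)  [2]
  a=27..28: none
  a=29: (29, -26, 74), (29, 26, 74)  [2]
  a=30: none
  a=31: (31, -20, 67), (31, 20, 67)  [2]
  a=32: none
  a=33: (33, -12, 61), (33, 12, 61)  [2]
  a=34..36: none
  a=37: (37, -26, 58), (37, 26, 58)  [2]
  a=38: none
  a=39: (39, -36, 59), (39, 36, 59)  [2]
  a=40: none
  a=41: (41, -28, 53), (41, 28, 53)  [2]
  a=42: (42, -18, 49), (42, 18, 49)  [2]
  a=43: (43, -2, 46), (43, 2, 46)  [2]
  a=44..51: none
Total reduced forms: 1 + 1 + 1 + 1 + 2 + 2 + 2 + 2 + 2 + 2 + 2 + 2 + 2 + 2 + 2 + 2 + 2 + 2 + 2 + 2 = 36
h = 36

36


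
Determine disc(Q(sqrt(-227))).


For K = Q(sqrt(d)) with d squarefree: disc(K) = d if d = 1 mod 4, and disc(K) = 4d if d = 2 or 3 mod 4.
Here d = -227, and d mod 4 = 1.
d = 1 mod 4 (O_K = Z[(1+sqrt(d))/2]), so disc(K) = d = -227

-227


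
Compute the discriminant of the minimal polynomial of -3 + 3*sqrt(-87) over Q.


The element -3 + 3*sqrt(-87) has minimal polynomial:
x^2 + 6*x + 792
Discriminant = (6)^2 - 4*(792)
= 36 - 3168
= -3132

-3132


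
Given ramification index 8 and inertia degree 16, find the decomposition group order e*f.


|D_P| = e * f
= 8 * 16
= 128

128


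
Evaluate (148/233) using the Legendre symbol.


p = 233 is prime, so compute (148/233) with the reciprocity algorithm (Jacobi-symbol steps: pull out 2s via (2/n), flip via reciprocity, reduce):
  pull out 2: (2/233) = +1  (since 233 mod 8 = 1)
  pull out 2: (2/233) = +1  (since 233 mod 8 = 1)
  reciprocity: (37/233) -> +(233/37)
  reduce: (11/37)
  reciprocity: (11/37) -> +(37/11)
  reduce: (4/11)
  pull out 2: (2/11) = -1  (since 11 mod 8 = 3)
  pull out 2: (2/11) = -1  (since 11 mod 8 = 3)
  (1/11) = 1
Product of signs = 1
(148/233) = 1

1


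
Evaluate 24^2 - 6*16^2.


x^2 - d*y^2
= 24^2 - 6*16^2
= 576 - 1536
= -960

-960


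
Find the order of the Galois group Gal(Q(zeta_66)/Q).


|Gal(Q(zeta_66)/Q)| = phi(66)
= 20

20


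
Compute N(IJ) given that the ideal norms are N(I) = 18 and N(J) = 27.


N(IJ) = N(I) * N(J)
= 18 * 27
= 486

486


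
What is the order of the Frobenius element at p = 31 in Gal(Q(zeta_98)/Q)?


The Frobenius at p in Gal(Q(zeta_n)/Q) = (Z/nZ)* is the class of p, so its order is ord_98(31), the smallest k >= 1 with 31^k = 1 mod 98.
n = 98 = 2 * 7^2, phi(98) = 42; the order divides phi(n).
Divisors of 42: 1, 2, 3, 6, 7, 14, 21, 42
Repeated squaring mod 98: 31^1 = 31, 31^2 = 79, 31^4 = 67, 31^8 = 79, 31^16 = 67, 31^32 = 79
Test divisors in increasing order:
  k=1: 31^1 = 31 mod 98
  k=2: 31^2 = 79 mod 98
  k=3: 31^3 = 79 * 31 = 97 mod 98
  k=6: 31^6 = 67 * 79 = 1 mod 98  <- first divisor giving 1
Order = 6

6


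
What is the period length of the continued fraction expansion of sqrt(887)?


Run the CF algorithm for sqrt(887).
a_0 = floor(sqrt(887)) = 29; set m_0=0, q_0=1.
Recurrence: m' = q*a - m,  q' = (d - m'^2)/q,  a' = floor((a_0 + m')/q').
  step 1: m=29, q=46, a=1
  step 2: m=17, q=13, a=3
  step 3: m=22, q=31, a=1
  step 4: m=9, q=26, a=1
  step 5: m=17, q=23, a=2
  step 6: m=29, q=2, a=29
  step 7: m=29, q=23, a=2
  step 8: m=17, q=26, a=1
  step 9: m=9, q=31, a=1
  step 10: m=22, q=13, a=3
  step 11: m=17, q=46, a=1
  step 12: m=29, q=1, a=58
a_12 = 2*a_0 = 58, so the period closes here.
sqrt(887) = [29; 1, 3, 1, 1, 2, 29, 2, 1, 1, 3, 1, 58]
Period length = 12

12


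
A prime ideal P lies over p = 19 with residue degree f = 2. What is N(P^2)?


N(P^a) = p^(a*f)
= 19^(2*2)
= 19^4
= 130321

130321


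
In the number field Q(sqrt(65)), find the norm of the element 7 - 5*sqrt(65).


N(a + b*sqrt(d)) = a^2 - d*b^2
= (7)^2 - (65)*(-5)^2
= 49 - 1625
= -1576

-1576
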